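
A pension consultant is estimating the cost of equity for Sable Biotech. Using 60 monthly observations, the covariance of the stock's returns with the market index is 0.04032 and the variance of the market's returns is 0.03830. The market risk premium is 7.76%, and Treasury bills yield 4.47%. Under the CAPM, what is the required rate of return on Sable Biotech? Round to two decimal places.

12.64%

β = Cov(R_i, R_m) / Var(R_m) = 0.04032 / 0.03830 = 1.0527
E(R) = R_f + β × MRP = 4.47% + 1.0527 × 7.76% = 12.64%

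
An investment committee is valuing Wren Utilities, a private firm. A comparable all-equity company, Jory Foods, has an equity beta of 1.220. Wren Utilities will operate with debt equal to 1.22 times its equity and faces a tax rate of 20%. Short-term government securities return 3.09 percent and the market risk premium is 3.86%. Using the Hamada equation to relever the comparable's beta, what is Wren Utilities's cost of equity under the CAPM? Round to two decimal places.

12.40%

β_L = β_U × [1 + (1 − t)(D/E)] = 1.220 × [1 + (1 − 0.20) × 1.22]
    = 1.220 × [1 + 0.80 × 1.22] = 1.220 × 1.9760 = 2.4107
E(R) = R_f + β_L × MRP = 3.09% + 2.4107 × 3.86% = 12.40%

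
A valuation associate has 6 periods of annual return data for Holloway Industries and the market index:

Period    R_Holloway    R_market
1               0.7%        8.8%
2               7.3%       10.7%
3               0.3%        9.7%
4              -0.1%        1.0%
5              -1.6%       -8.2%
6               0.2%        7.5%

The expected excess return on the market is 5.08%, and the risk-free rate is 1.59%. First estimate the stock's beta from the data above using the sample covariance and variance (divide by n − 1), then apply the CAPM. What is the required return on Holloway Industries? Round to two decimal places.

2.90%

Mean R_i = (0.7 + 7.3 + 0.3 − 0.1 − 1.6 + 0.2) / 6 = 1.1333%
Mean R_m = (8.8 + 10.7 + 9.7 + 1.0 − 8.2 + 7.5) / 6 = 4.9167%
Σ(R_i − R̄_i)(R_m − R̄_m) = 68.2667  ⇒  Cov = 68.2667 / 5 = 13.6533
Σ(R_m − R̄_m)² = 265.4683  ⇒  Var(R_m) = 265.4683 / 5 = 53.0937
β = Cov / Var(R_m) = 13.6533 / 53.0937 = 0.2572
E(R) = R_f + β × MRP = 1.59% + 0.2572 × 5.08% = 2.90%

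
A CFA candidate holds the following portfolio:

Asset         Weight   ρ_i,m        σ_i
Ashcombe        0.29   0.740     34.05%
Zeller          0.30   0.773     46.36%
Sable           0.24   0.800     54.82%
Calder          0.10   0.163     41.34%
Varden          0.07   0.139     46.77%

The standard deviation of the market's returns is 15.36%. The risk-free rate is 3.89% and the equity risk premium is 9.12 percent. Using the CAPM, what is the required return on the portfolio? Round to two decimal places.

21.53%

β_Ashcombe = 0.740 × 34.05% / 15.36% = 1.6404
β_Zeller = 0.773 × 46.36% / 15.36% = 2.3331
β_Sable = 0.800 × 54.82% / 15.36% = 2.8552
β_Calder = 0.163 × 41.34% / 15.36% = 0.4387
β_Varden = 0.139 × 46.77% / 15.36% = 0.4232
β_P = Σ w_i β_i = 0.29×1.6404 + 0.30×2.3331 + 0.24×2.8552 + 0.10×0.4387 + 0.07×0.4232 = 1.9344
E(R_P) = R_f + β_P × MRP = 3.89% + 1.9344 × 9.12% = 21.53%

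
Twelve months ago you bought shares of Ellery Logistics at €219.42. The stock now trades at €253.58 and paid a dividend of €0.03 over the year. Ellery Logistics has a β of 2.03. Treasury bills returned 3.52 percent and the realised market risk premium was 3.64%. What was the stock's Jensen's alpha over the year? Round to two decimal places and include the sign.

Realised HPR = (P1 + D1 − P0) / P0 = (253.58 + 0.03 − 219.42) / 219.42 = 34.19 / 219.42 = 15.5820%
CAPM required = R_f + β·MRP = 3.52% + 2.03 × 3.64% = 10.9092%
α = realised − required = 15.5820% − 10.9092% = +4.67%

+4.67%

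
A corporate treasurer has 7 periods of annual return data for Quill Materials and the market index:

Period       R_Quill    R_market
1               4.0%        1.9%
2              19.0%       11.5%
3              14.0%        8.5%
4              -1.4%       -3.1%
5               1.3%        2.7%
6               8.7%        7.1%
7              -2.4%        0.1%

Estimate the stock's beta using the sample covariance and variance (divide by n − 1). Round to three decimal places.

1.505

Mean R_i = (4.0 + 19.0 + 14.0 − 1.4 + 1.3 + 8.7 − 2.4) / 7 = 6.1714%
Mean R_m = (1.9 + 11.5 + 8.5 − 3.1 + 2.7 + 7.1 + 0.1) / 7 = 4.1000%
Σ(R_i − R̄_i)(R_m − R̄_m) = 237.3600  ⇒  Cov = 237.3600 / 6 = 39.5600
Σ(R_m − R̄_m)² = 157.7600  ⇒  Var(R_m) = 157.7600 / 6 = 26.2933
β = Cov / Var(R_m) = 39.5600 / 26.2933 = 1.5046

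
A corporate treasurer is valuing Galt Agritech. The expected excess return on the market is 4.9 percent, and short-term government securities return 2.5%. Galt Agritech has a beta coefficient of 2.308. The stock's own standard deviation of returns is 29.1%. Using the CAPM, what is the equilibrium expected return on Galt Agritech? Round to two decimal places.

13.81%

E(R) = R_f + β × MRP = 2.5% + 2.308 × 4.9% = 13.81%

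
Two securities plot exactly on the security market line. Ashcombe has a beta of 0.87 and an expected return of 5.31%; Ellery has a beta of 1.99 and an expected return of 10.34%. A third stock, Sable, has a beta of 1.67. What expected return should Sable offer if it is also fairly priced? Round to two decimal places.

8.90%

MRP (SML slope) = (10.34% − 5.31%) / (1.99 − 0.87) = 5.03% / 1.12 = 4.4911%
R_f (intercept) = 5.31% − 0.87 × 4.4911% = 1.4027%
E(R_Sable) = R_f + β × MRP = 1.4027% + 1.67 × 4.4911% = 8.90%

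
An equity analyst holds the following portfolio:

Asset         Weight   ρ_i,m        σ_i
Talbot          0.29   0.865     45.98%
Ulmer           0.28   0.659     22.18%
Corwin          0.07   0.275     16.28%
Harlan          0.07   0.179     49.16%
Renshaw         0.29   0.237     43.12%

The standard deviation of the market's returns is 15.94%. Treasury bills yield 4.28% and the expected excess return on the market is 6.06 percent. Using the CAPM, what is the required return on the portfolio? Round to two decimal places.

11.70%

β_Talbot = 0.865 × 45.98% / 15.94% = 2.4952
β_Ulmer = 0.659 × 22.18% / 15.94% = 0.9170
β_Corwin = 0.275 × 16.28% / 15.94% = 0.2809
β_Harlan = 0.179 × 49.16% / 15.94% = 0.5520
β_Renshaw = 0.237 × 43.12% / 15.94% = 0.6411
β_P = Σ w_i β_i = 0.29×2.4952 + 0.28×0.9170 + 0.07×0.2809 + 0.07×0.5520 + 0.29×0.6411 = 1.2246
E(R_P) = R_f + β_P × MRP = 4.28% + 1.2246 × 6.06% = 11.70%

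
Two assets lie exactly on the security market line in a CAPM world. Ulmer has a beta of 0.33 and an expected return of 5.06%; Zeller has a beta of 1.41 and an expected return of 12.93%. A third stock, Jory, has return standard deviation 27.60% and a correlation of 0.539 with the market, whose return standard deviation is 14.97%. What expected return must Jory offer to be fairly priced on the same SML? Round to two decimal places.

MRP = (12.93% − 5.06%) / (1.41 − 0.33) = 7.2870%
R_f = 5.06% − 0.33 × 7.2870% = 2.6553%
β_Jory = ρ·σ_i/σ_m = 0.539 × 27.60 / 14.97 = 0.9937
E(R_Jory) = R_f + β × MRP = 2.6553% + 0.9937 × 7.2870% = 9.90%

9.90%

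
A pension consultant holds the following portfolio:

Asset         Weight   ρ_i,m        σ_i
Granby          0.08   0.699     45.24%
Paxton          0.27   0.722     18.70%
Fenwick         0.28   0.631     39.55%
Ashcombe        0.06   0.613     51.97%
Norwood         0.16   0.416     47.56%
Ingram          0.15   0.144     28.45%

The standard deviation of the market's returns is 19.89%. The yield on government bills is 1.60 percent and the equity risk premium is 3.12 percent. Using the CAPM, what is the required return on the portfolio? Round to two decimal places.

β_Granby = 0.699 × 45.24% / 19.89% = 1.5899
β_Paxton = 0.722 × 18.70% / 19.89% = 0.6788
β_Fenwick = 0.631 × 39.55% / 19.89% = 1.2547
β_Ashcombe = 0.613 × 51.97% / 19.89% = 1.6017
β_Norwood = 0.416 × 47.56% / 19.89% = 0.9947
β_Ingram = 0.144 × 28.45% / 19.89% = 0.2060
β_P = Σ w_i β_i = 0.08×1.5899 + 0.27×0.6788 + 0.28×1.2547 + 0.06×1.6017 + 0.16×0.9947 + 0.15×0.2060 = 0.9479
E(R_P) = R_f + β_P × MRP = 1.60% + 0.9479 × 3.12% = 4.56%

4.56%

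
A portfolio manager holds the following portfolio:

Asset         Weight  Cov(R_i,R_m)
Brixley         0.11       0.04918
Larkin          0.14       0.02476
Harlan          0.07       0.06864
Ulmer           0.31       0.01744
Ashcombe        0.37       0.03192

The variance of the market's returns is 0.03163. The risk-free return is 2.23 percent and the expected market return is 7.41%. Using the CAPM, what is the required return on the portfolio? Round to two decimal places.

β_Brixley = 0.04918 / 0.03163 = 1.5549
β_Larkin = 0.02476 / 0.03163 = 0.7828
β_Harlan = 0.06864 / 0.03163 = 2.1701
β_Ulmer = 0.01744 / 0.03163 = 0.5514
β_Ashcombe = 0.03192 / 0.03163 = 1.0092
β_P = Σ w_i β_i = 0.11×1.5549 + 0.14×0.7828 + 0.07×2.1701 + 0.31×0.5514 + 0.37×1.0092 = 0.9769
MRP = 7.41% − 2.23% = 5.18%
E(R_P) = R_f + β_P × MRP = 2.23% + 0.9769 × 5.18% = 7.29%

7.29%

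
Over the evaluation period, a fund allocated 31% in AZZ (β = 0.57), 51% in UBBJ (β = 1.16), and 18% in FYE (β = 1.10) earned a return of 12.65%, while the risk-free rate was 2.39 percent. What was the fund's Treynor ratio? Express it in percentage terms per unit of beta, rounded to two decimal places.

β_P = 0.31×0.57 + 0.51×1.16 + 0.18×1.10 = 0.9663
Treynor = (R_P − R_f) / β_P = (12.65% − 2.39%) / 0.9663 = 10.26% / 0.9663 = 10.62%

10.62%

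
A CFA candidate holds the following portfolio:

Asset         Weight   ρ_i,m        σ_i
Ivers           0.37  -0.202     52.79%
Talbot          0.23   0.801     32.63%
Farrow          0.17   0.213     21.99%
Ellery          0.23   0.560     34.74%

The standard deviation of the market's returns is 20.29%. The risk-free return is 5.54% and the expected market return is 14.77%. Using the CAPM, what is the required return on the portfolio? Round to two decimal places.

8.88%

β_Ivers = -0.202 × 52.79% / 20.29% = -0.5256
β_Talbot = 0.801 × 32.63% / 20.29% = 1.2882
β_Farrow = 0.213 × 21.99% / 20.29% = 0.2308
β_Ellery = 0.560 × 34.74% / 20.29% = 0.9588
β_P = Σ w_i β_i = 0.37×-0.5256 + 0.23×1.2882 + 0.17×0.2308 + 0.23×0.9588 = 0.3616
MRP = 14.77% − 5.54% = 9.23%
E(R_P) = R_f + β_P × MRP = 5.54% + 0.3616 × 9.23% = 8.88%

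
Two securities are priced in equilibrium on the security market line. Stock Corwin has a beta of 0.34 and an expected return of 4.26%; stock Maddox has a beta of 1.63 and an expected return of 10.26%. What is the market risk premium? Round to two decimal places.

Both satisfy E(R) = R_f + β·MRP, so the slope of the SML is
MRP = (10.26% − 4.26%) / (1.63 − 0.34) = 6.00% / 1.29 = 4.6512%

4.65%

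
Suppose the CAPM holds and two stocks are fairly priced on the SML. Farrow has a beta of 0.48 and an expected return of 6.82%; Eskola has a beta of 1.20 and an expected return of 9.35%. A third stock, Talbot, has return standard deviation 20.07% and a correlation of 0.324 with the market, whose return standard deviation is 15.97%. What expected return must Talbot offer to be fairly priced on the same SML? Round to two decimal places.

6.56%

MRP = (9.35% − 6.82%) / (1.20 − 0.48) = 3.5139%
R_f = 6.82% − 0.48 × 3.5139% = 5.1333%
β_Talbot = ρ·σ_i/σ_m = 0.324 × 20.07 / 15.97 = 0.4072
E(R_Talbot) = R_f + β × MRP = 5.1333% + 0.4072 × 3.5139% = 6.56%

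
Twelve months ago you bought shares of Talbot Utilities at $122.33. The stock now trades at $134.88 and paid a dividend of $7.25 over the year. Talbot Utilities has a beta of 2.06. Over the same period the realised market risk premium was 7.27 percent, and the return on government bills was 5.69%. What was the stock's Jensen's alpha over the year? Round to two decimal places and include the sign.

Realised HPR = (P1 + D1 − P0) / P0 = (134.88 + 7.25 − 122.33) / 122.33 = 19.80 / 122.33 = 16.1857%
CAPM required = R_f + β·MRP = 5.69% + 2.06 × 7.27% = 20.6662%
α = realised − required = 16.1857% − 20.6662% = -4.48%

-4.48%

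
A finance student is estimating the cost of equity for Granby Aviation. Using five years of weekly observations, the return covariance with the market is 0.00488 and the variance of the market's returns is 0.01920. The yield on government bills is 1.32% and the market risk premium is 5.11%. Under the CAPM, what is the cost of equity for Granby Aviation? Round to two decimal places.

2.62%

β = Cov(R_i, R_m) / Var(R_m) = 0.00488 / 0.01920 = 0.2542
E(R) = R_f + β × MRP = 1.32% + 0.2542 × 5.11% = 2.62%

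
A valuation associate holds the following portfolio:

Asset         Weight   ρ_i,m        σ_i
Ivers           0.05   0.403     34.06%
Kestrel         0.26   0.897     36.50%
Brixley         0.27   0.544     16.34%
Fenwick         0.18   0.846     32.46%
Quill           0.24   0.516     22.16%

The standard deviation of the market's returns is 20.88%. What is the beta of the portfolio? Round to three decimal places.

0.924

β_Ivers = 0.403 × 34.06% / 20.88% = 0.6574
β_Kestrel = 0.897 × 36.50% / 20.88% = 1.5680
β_Brixley = 0.544 × 16.34% / 20.88% = 0.4257
β_Fenwick = 0.846 × 32.46% / 20.88% = 1.3152
β_Quill = 0.516 × 22.16% / 20.88% = 0.5476
β_P = Σ w_i β_i = 0.05×0.6574 + 0.26×1.5680 + 0.27×0.4257 + 0.18×1.3152 + 0.24×0.5476 = 0.9236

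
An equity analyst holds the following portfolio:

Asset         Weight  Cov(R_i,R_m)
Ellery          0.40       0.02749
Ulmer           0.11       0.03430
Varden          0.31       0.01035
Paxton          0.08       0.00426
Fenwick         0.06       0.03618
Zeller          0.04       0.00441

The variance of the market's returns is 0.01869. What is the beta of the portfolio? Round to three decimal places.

β_Ellery = 0.02749 / 0.01869 = 1.4708
β_Ulmer = 0.03430 / 0.01869 = 1.8352
β_Varden = 0.01035 / 0.01869 = 0.5538
β_Paxton = 0.00426 / 0.01869 = 0.2279
β_Fenwick = 0.03618 / 0.01869 = 1.9358
β_Zeller = 0.00441 / 0.01869 = 0.2360
β_P = Σ w_i β_i = 0.40×1.4708 + 0.11×1.8352 + 0.31×0.5538 + 0.08×0.2279 + 0.06×1.9358 + 0.04×0.2360 = 1.1057

1.106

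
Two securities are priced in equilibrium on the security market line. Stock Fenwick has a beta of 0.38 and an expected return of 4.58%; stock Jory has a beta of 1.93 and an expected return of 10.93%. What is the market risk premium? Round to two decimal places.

4.10%

Both satisfy E(R) = R_f + β·MRP, so the slope of the SML is
MRP = (10.93% − 4.58%) / (1.93 − 0.38) = 6.35% / 1.55 = 4.0968%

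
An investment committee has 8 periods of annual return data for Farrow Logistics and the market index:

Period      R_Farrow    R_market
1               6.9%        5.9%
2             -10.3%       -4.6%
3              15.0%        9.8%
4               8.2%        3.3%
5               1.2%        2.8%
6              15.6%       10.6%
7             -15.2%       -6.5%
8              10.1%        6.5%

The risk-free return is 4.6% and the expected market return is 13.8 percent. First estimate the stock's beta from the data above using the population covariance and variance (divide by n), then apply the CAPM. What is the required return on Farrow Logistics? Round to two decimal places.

21.09%

Mean R_i = (6.9 − 10.3 + 15.0 + 8.2 + 1.2 + 15.6 − 15.2 + 10.1) / 8 = 3.9375%
Mean R_m = (5.9 − 4.6 + 9.8 + 3.3 + 2.8 + 10.6 − 6.5 + 6.5) / 8 = 3.4750%
Σ(R_i − R̄_i)(R_m − R̄_m) = 485.8575  ⇒  Cov = 485.8575 / 8 = 60.7322
Σ(R_m − R̄_m)² = 270.9950  ⇒  Var(R_m) = 270.9950 / 8 = 33.8744
β = Cov / Var(R_m) = 60.7322 / 33.8744 = 1.7929
MRP = 13.8% − 4.6% = 9.20%
E(R) = R_f + β × MRP = 4.6% + 1.7929 × 9.2% = 21.09%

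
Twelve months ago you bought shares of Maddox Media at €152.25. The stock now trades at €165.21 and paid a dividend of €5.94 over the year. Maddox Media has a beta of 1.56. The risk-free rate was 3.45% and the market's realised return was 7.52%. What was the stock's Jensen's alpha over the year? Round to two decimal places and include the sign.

+2.61%

Realised HPR = (P1 + D1 − P0) / P0 = (165.21 + 5.94 − 152.25) / 152.25 = 18.90 / 152.25 = 12.4138%
MRP = 7.52% − 3.45% = 4.07%
CAPM required = R_f + β·MRP = 3.45% + 1.56 × 4.07% = 9.7992%
α = realised − required = 12.4138% − 9.7992% = +2.61%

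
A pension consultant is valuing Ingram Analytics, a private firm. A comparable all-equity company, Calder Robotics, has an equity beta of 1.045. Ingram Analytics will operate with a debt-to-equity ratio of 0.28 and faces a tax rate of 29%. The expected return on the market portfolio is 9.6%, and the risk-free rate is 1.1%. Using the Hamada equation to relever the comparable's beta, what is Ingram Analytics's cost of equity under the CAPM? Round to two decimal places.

β_L = β_U × [1 + (1 − t)(D/E)] = 1.045 × [1 + (1 − 0.29) × 0.28]
    = 1.045 × [1 + 0.71 × 0.28] = 1.045 × 1.1988 = 1.2527
MRP = 9.6% − 1.1% = 8.50%
E(R) = R_f + β_L × MRP = 1.1% + 1.2527 × 8.5% = 11.75%

11.75%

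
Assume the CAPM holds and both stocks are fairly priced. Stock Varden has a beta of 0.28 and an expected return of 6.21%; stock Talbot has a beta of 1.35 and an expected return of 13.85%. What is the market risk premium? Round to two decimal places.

7.14%

Both satisfy E(R) = R_f + β·MRP, so the slope of the SML is
MRP = (13.85% − 6.21%) / (1.35 − 0.28) = 7.64% / 1.07 = 7.1402%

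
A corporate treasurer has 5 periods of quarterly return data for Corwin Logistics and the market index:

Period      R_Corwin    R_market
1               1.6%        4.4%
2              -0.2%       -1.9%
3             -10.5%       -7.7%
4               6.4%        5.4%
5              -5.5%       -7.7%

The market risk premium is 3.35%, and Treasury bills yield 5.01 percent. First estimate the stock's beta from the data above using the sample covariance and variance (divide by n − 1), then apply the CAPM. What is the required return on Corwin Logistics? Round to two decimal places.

Mean R_i = (1.6 − 0.2 − 10.5 + 6.4 − 5.5) / 5 = -1.6400%
Mean R_m = (4.4 − 1.9 − 7.7 + 5.4 − 7.7) / 5 = -1.5000%
Σ(R_i − R̄_i)(R_m − R̄_m) = 152.8800  ⇒  Cov = 152.8800 / 4 = 38.2200
Σ(R_m − R̄_m)² = 159.4600  ⇒  Var(R_m) = 159.4600 / 4 = 39.8650
β = Cov / Var(R_m) = 38.2200 / 39.8650 = 0.9587
E(R) = R_f + β × MRP = 5.01% + 0.9587 × 3.35% = 8.22%

8.22%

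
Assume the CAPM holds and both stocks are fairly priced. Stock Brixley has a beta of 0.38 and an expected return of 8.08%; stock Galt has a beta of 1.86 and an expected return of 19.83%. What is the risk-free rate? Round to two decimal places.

5.06%

Both satisfy E(R) = R_f + β·MRP, so the slope of the SML is
MRP = (19.83% − 8.08%) / (1.86 − 0.38) = 11.75% / 1.48 = 7.9392%
R_f = E(R_Brixley) − β_Brixley·MRP = 8.08% − 0.38 × 7.9392% = 5.0631%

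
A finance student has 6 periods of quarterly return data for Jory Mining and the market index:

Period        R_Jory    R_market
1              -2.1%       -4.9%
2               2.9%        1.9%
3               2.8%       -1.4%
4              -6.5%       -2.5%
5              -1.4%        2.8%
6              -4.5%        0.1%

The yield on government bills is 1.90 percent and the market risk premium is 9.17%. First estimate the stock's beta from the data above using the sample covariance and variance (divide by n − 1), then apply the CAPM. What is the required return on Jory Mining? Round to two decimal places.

Mean R_i = (-2.1 + 2.9 + 2.8 − 6.5 − 1.4 − 4.5) / 6 = -1.4667%
Mean R_m = (-4.9 + 1.9 − 1.4 − 2.5 + 2.8 + 0.1) / 6 = -0.6667%
Σ(R_i − R̄_i)(R_m − R̄_m) = 17.8933  ⇒  Cov = 17.8933 / 5 = 3.5787
Σ(R_m − R̄_m)² = 41.0133  ⇒  Var(R_m) = 41.0133 / 5 = 8.2027
β = Cov / Var(R_m) = 3.5787 / 8.2027 = 0.4363
E(R) = R_f + β × MRP = 1.90% + 0.4363 × 9.17% = 5.90%

5.90%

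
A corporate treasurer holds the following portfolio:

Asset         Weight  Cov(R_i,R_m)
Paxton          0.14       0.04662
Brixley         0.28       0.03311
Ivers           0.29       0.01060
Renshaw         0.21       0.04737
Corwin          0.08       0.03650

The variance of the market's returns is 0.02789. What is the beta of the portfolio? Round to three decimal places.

β_Paxton = 0.04662 / 0.02789 = 1.6716
β_Brixley = 0.03311 / 0.02789 = 1.1872
β_Ivers = 0.01060 / 0.02789 = 0.3801
β_Renshaw = 0.04737 / 0.02789 = 1.6985
β_Corwin = 0.03650 / 0.02789 = 1.3087
β_P = Σ w_i β_i = 0.14×1.6716 + 0.28×1.1872 + 0.29×0.3801 + 0.21×1.6985 + 0.08×1.3087 = 1.1381

1.138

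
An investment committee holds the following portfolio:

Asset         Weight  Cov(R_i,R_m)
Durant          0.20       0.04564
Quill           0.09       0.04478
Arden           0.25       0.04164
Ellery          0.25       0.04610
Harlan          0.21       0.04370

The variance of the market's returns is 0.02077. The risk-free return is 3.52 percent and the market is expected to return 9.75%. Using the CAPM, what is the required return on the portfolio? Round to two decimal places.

16.80%

β_Durant = 0.04564 / 0.02077 = 2.1974
β_Quill = 0.04478 / 0.02077 = 2.1560
β_Arden = 0.04164 / 0.02077 = 2.0048
β_Ellery = 0.04610 / 0.02077 = 2.2195
β_Harlan = 0.04370 / 0.02077 = 2.1040
β_P = Σ w_i β_i = 0.20×2.1974 + 0.09×2.1560 + 0.25×2.0048 + 0.25×2.2195 + 0.21×2.1040 = 2.1314
MRP = 9.75% − 3.52% = 6.23%
E(R_P) = R_f + β_P × MRP = 3.52% + 2.1314 × 6.23% = 16.80%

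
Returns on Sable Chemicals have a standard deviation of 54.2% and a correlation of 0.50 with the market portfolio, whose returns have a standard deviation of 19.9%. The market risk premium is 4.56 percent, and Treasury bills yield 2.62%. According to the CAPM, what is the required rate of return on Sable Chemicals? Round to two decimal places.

8.83%

β = ρ × σ_i / σ_m = 0.50 × 54.2% / 19.9% = 1.3618
E(R) = 2.62% + 1.3618 × 4.56% = 8.83%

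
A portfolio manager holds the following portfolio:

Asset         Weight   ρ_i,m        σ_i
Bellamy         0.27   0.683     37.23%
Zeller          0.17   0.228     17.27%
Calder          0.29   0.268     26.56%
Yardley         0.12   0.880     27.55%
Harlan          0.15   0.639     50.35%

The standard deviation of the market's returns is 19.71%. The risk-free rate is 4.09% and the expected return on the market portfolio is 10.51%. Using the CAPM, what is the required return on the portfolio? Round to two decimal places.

β_Bellamy = 0.683 × 37.23% / 19.71% = 1.2901
β_Zeller = 0.228 × 17.27% / 19.71% = 0.1998
β_Calder = 0.268 × 26.56% / 19.71% = 0.3611
β_Yardley = 0.880 × 27.55% / 19.71% = 1.2300
β_Harlan = 0.639 × 50.35% / 19.71% = 1.6324
β_P = Σ w_i β_i = 0.27×1.2901 + 0.17×0.1998 + 0.29×0.3611 + 0.12×1.2300 + 0.15×1.6324 = 0.8795
MRP = 10.51% − 4.09% = 6.42%
E(R_P) = R_f + β_P × MRP = 4.09% + 0.8795 × 6.42% = 9.74%

9.74%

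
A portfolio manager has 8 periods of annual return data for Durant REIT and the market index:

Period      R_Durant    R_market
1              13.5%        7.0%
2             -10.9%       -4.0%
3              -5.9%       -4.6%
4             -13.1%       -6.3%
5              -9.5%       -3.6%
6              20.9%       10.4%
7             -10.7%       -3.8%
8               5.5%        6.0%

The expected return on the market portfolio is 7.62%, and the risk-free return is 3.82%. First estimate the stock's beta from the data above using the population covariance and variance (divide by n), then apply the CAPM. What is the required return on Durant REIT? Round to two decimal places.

11.16%

Mean R_i = (13.5 − 10.9 − 5.9 − 13.1 − 9.5 + 20.9 − 10.7 + 5.5) / 8 = -1.2750%
Mean R_m = (7.0 − 4.0 − 4.6 − 6.3 − 3.6 + 10.4 − 3.8 + 6.0) / 8 = 0.1375%
Σ(R_i − R̄_i)(R_m − R̄_m) = 574.3925  ⇒  Cov = 574.3925 / 8 = 71.7991
Σ(R_m − R̄_m)² = 297.2588  ⇒  Var(R_m) = 297.2588 / 8 = 37.1574
β = Cov / Var(R_m) = 71.7991 / 37.1574 = 1.9323
MRP = 7.62% − 3.82% = 3.80%
E(R) = R_f + β × MRP = 3.82% + 1.9323 × 3.80% = 11.16%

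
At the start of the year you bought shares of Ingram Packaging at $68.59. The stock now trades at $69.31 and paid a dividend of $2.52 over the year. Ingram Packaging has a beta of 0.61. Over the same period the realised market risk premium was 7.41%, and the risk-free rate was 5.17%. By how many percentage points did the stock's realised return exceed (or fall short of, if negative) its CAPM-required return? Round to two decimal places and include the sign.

Realised HPR = (P1 + D1 − P0) / P0 = (69.31 + 2.52 − 68.59) / 68.59 = 3.24 / 68.59 = 4.7237%
CAPM required = R_f + β·MRP = 5.17% + 0.61 × 7.41% = 9.6901%
α = realised − required = 4.7237% − 9.6901% = -4.97%

-4.97%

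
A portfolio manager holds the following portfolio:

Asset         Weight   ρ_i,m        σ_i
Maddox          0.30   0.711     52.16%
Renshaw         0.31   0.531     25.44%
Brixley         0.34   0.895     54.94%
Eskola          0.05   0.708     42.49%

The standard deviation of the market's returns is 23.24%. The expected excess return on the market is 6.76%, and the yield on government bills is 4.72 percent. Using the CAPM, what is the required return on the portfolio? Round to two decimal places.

14.47%

β_Maddox = 0.711 × 52.16% / 23.24% = 1.5958
β_Renshaw = 0.531 × 25.44% / 23.24% = 0.5813
β_Brixley = 0.895 × 54.94% / 23.24% = 2.1158
β_Eskola = 0.708 × 42.49% / 23.24% = 1.2944
β_P = Σ w_i β_i = 0.30×1.5958 + 0.31×0.5813 + 0.34×2.1158 + 0.05×1.2944 = 1.4430
E(R_P) = R_f + β_P × MRP = 4.72% + 1.4430 × 6.76% = 14.47%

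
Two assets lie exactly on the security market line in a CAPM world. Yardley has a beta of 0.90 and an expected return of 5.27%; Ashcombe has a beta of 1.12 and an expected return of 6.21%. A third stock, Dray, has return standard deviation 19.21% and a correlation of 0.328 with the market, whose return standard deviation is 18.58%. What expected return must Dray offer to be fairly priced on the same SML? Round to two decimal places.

2.87%

MRP = (6.21% − 5.27%) / (1.12 − 0.90) = 4.2727%
R_f = 5.27% − 0.90 × 4.2727% = 1.4246%
β_Dray = ρ·σ_i/σ_m = 0.328 × 19.21 / 18.58 = 0.3391
E(R_Dray) = R_f + β × MRP = 1.4246% + 0.3391 × 4.2727% = 2.87%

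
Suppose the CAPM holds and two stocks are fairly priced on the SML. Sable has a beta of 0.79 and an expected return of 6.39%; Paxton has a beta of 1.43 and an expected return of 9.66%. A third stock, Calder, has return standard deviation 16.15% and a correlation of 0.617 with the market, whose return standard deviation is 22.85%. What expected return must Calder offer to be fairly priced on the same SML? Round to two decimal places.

MRP = (9.66% − 6.39%) / (1.43 − 0.79) = 5.1094%
R_f = 6.39% − 0.79 × 5.1094% = 2.3536%
β_Calder = ρ·σ_i/σ_m = 0.617 × 16.15 / 22.85 = 0.4361
E(R_Calder) = R_f + β × MRP = 2.3536% + 0.4361 × 5.1094% = 4.58%

4.58%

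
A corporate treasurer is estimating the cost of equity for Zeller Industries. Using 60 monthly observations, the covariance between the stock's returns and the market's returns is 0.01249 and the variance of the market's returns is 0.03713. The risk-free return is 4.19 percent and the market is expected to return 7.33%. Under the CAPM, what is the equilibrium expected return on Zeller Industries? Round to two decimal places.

5.25%

β = Cov(R_i, R_m) / Var(R_m) = 0.01249 / 0.03713 = 0.3364
MRP = 7.33% − 4.19% = 3.14%
E(R) = R_f + β × MRP = 4.19% + 0.3364 × 3.14% = 5.25%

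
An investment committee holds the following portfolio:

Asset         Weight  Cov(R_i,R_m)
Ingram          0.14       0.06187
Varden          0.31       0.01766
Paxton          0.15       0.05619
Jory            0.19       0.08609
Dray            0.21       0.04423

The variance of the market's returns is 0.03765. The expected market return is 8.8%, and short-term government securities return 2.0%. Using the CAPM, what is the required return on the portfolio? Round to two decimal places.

10.71%

β_Ingram = 0.06187 / 0.03765 = 1.6433
β_Varden = 0.01766 / 0.03765 = 0.4691
β_Paxton = 0.05619 / 0.03765 = 1.4924
β_Jory = 0.08609 / 0.03765 = 2.2866
β_Dray = 0.04423 / 0.03765 = 1.1748
β_P = Σ w_i β_i = 0.14×1.6433 + 0.31×0.4691 + 0.15×1.4924 + 0.19×2.2866 + 0.21×1.1748 = 1.2805
MRP = 8.8% − 2.0% = 6.80%
E(R_P) = R_f + β_P × MRP = 2.0% + 1.2805 × 6.8% = 10.71%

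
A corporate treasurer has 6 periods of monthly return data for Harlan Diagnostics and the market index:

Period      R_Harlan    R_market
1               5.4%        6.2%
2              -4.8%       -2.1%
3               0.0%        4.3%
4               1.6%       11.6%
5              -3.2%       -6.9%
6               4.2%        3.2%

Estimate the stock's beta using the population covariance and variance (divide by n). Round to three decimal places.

Mean R_i = (5.4 − 4.8 + 0.0 + 1.6 − 3.2 + 4.2) / 6 = 0.5333%
Mean R_m = (6.2 − 2.1 + 4.3 + 11.6 − 6.9 + 3.2) / 6 = 2.7167%
Σ(R_i − R̄_i)(R_m − R̄_m) = 88.9467  ⇒  Cov = 88.9467 / 6 = 14.8245
Σ(R_m − R̄_m)² = 209.4683  ⇒  Var(R_m) = 209.4683 / 6 = 34.9114
β = Cov / Var(R_m) = 14.8245 / 34.9114 = 0.4246

0.425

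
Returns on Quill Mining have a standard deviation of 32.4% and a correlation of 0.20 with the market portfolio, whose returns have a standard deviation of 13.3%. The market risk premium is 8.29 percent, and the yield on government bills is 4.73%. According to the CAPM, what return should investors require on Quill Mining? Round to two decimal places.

β = ρ × σ_i / σ_m = 0.20 × 32.4% / 13.3% = 0.4872
E(R) = 4.73% + 0.4872 × 8.29% = 8.77%

8.77%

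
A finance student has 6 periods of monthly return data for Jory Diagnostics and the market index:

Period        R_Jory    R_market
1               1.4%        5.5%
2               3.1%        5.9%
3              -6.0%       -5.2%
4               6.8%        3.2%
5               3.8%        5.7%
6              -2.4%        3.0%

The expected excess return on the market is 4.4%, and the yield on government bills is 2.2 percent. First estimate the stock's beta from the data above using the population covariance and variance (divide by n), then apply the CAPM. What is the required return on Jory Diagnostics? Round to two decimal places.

Mean R_i = (1.4 + 3.1 − 6.0 + 6.8 + 3.8 − 2.4) / 6 = 1.1167%
Mean R_m = (5.5 + 5.9 − 5.2 + 3.2 + 5.7 + 3.0) / 6 = 3.0167%
Σ(R_i − R̄_i)(R_m − R̄_m) = 73.1983  ⇒  Cov = 73.1983 / 6 = 12.1997
Σ(R_m − R̄_m)² = 89.2283  ⇒  Var(R_m) = 89.2283 / 6 = 14.8714
β = Cov / Var(R_m) = 12.1997 / 14.8714 = 0.8203
E(R) = R_f + β × MRP = 2.2% + 0.8203 × 4.4% = 5.81%

5.81%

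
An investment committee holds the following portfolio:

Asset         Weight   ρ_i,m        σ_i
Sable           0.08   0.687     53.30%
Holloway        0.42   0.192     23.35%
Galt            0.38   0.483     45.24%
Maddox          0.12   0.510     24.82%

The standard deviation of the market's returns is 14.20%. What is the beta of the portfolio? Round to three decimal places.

1.031

β_Sable = 0.687 × 53.30% / 14.20% = 2.5787
β_Holloway = 0.192 × 23.35% / 14.20% = 0.3157
β_Galt = 0.483 × 45.24% / 14.20% = 1.5388
β_Maddox = 0.510 × 24.82% / 14.20% = 0.8914
β_P = Σ w_i β_i = 0.08×2.5787 + 0.42×0.3157 + 0.38×1.5388 + 0.12×0.8914 = 1.0306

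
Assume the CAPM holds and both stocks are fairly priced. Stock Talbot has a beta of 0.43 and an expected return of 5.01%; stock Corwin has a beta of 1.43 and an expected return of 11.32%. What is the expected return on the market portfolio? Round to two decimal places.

8.61%

Both satisfy E(R) = R_f + β·MRP, so the slope of the SML is
MRP = (11.32% − 5.01%) / (1.43 − 0.43) = 6.31% / 1.00 = 6.3100%
R_f = E(R_Talbot) − β_Talbot·MRP = 5.01% − 0.43 × 6.3100% = 2.2967%
E(R_m) = R_f + MRP = 2.2967% + 6.3100% = 8.61%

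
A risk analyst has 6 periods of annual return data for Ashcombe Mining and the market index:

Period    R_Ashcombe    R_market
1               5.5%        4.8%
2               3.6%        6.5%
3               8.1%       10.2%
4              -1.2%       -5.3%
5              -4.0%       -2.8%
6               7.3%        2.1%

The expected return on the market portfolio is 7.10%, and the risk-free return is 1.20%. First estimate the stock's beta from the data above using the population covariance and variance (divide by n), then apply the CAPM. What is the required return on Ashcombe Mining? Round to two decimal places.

Mean R_i = (5.5 + 3.6 + 8.1 − 1.2 − 4.0 + 7.3) / 6 = 3.2167%
Mean R_m = (4.8 + 6.5 + 10.2 − 5.3 − 2.8 + 2.1) / 6 = 2.5833%
Σ(R_i − R̄_i)(R_m − R̄_m) = 115.4517  ⇒  Cov = 115.4517 / 6 = 19.2420
Σ(R_m − R̄_m)² = 169.6283  ⇒  Var(R_m) = 169.6283 / 6 = 28.2714
β = Cov / Var(R_m) = 19.2420 / 28.2714 = 0.6806
MRP = 7.10% − 1.20% = 5.90%
E(R) = R_f + β × MRP = 1.20% + 0.6806 × 5.90% = 5.22%

5.22%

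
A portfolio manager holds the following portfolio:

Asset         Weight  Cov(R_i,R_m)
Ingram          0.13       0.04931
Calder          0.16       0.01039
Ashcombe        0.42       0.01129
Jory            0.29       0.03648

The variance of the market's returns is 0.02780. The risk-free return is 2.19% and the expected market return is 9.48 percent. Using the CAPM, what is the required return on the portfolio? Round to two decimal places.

8.32%

β_Ingram = 0.04931 / 0.02780 = 1.7737
β_Calder = 0.01039 / 0.02780 = 0.3737
β_Ashcombe = 0.01129 / 0.02780 = 0.4061
β_Jory = 0.03648 / 0.02780 = 1.3122
β_P = Σ w_i β_i = 0.13×1.7737 + 0.16×0.3737 + 0.42×0.4061 + 0.29×1.3122 = 0.8415
MRP = 9.48% − 2.19% = 7.29%
E(R_P) = R_f + β_P × MRP = 2.19% + 0.8415 × 7.29% = 8.32%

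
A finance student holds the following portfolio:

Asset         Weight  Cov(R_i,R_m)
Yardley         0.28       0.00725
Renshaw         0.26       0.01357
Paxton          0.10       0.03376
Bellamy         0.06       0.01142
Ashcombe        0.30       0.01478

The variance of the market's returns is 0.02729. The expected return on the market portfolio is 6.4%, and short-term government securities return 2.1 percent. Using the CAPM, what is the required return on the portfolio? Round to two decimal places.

4.31%

β_Yardley = 0.00725 / 0.02729 = 0.2657
β_Renshaw = 0.01357 / 0.02729 = 0.4973
β_Paxton = 0.03376 / 0.02729 = 1.2371
β_Bellamy = 0.01142 / 0.02729 = 0.4185
β_Ashcombe = 0.01478 / 0.02729 = 0.5416
β_P = Σ w_i β_i = 0.28×0.2657 + 0.26×0.4973 + 0.10×1.2371 + 0.06×0.4185 + 0.30×0.5416 = 0.5150
MRP = 6.4% − 2.1% = 4.30%
E(R_P) = R_f + β_P × MRP = 2.1% + 0.5150 × 4.3% = 4.31%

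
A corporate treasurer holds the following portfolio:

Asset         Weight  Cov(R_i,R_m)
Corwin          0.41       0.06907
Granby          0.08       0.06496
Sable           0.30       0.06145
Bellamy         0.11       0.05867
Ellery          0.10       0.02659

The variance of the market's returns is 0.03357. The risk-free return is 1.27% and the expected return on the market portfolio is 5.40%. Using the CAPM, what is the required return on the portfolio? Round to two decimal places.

8.78%

β_Corwin = 0.06907 / 0.03357 = 2.0575
β_Granby = 0.06496 / 0.03357 = 1.9351
β_Sable = 0.06145 / 0.03357 = 1.8305
β_Bellamy = 0.05867 / 0.03357 = 1.7477
β_Ellery = 0.02659 / 0.03357 = 0.7921
β_P = Σ w_i β_i = 0.41×2.0575 + 0.08×1.9351 + 0.30×1.8305 + 0.11×1.7477 + 0.10×0.7921 = 1.8190
MRP = 5.40% − 1.27% = 4.13%
E(R_P) = R_f + β_P × MRP = 1.27% + 1.8190 × 4.13% = 8.78%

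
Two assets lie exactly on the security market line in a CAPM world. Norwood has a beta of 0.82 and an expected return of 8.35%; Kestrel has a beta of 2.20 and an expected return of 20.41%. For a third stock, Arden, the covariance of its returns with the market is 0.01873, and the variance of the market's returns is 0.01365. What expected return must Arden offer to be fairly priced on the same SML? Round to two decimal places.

13.18%

MRP = (20.41% − 8.35%) / (2.20 − 0.82) = 8.7391%
R_f = 8.35% − 0.82 × 8.7391% = 1.1839%
β_Arden = Cov / Var(R_m) = 0.01873 / 0.01365 = 1.3722
E(R_Arden) = R_f + β × MRP = 1.1839% + 1.3722 × 8.7391% = 13.18%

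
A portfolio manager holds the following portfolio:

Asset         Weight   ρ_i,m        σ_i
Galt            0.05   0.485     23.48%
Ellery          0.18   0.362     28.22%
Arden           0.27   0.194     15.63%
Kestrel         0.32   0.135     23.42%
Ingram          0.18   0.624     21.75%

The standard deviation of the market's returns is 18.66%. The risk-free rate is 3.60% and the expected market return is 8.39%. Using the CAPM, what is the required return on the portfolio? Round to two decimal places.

β_Galt = 0.485 × 23.48% / 18.66% = 0.6103
β_Ellery = 0.362 × 28.22% / 18.66% = 0.5475
β_Arden = 0.194 × 15.63% / 18.66% = 0.1625
β_Kestrel = 0.135 × 23.42% / 18.66% = 0.1694
β_Ingram = 0.624 × 21.75% / 18.66% = 0.7273
β_P = Σ w_i β_i = 0.05×0.6103 + 0.18×0.5475 + 0.27×0.1625 + 0.32×0.1694 + 0.18×0.7273 = 0.3581
MRP = 8.39% − 3.60% = 4.79%
E(R_P) = R_f + β_P × MRP = 3.60% + 0.3581 × 4.79% = 5.32%

5.32%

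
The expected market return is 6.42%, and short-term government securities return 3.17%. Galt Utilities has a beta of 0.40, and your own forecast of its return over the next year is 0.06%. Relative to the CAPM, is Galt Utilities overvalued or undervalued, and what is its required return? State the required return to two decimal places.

Overvalued; required return 4.47%

MRP = 6.42% − 3.17% = 3.25%
Required return = R_f + β·MRP = 3.17% + 0.40 × 3.25% = 4.47%
Forecast 0.06% < required 4.47% → the stock plots below the SML → overvalued.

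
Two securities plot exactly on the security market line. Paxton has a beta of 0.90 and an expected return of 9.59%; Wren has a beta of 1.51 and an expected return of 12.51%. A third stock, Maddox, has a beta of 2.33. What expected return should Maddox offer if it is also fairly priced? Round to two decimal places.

MRP (SML slope) = (12.51% − 9.59%) / (1.51 − 0.90) = 2.92% / 0.61 = 4.7869%
R_f (intercept) = 9.59% − 0.90 × 4.7869% = 5.2818%
E(R_Maddox) = R_f + β × MRP = 5.2818% + 2.33 × 4.7869% = 16.44%

16.44%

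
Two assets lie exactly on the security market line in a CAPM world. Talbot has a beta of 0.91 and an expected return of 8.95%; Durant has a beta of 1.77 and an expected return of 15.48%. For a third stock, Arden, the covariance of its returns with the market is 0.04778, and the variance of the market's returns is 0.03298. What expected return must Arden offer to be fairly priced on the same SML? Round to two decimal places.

13.04%

MRP = (15.48% − 8.95%) / (1.77 − 0.91) = 7.5930%
R_f = 8.95% − 0.91 × 7.5930% = 2.0404%
β_Arden = Cov / Var(R_m) = 0.04778 / 0.03298 = 1.4488
E(R_Arden) = R_f + β × MRP = 2.0404% + 1.4488 × 7.5930% = 13.04%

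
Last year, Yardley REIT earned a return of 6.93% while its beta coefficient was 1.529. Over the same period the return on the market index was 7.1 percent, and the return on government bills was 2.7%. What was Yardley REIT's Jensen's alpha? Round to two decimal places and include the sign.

Market excess return = 7.1% − 2.7% = 4.40%
CAPM benchmark = R_f + β(R_m − R_f) = 2.7% + 1.529 × 4.4% = 9.4276%
α = actual − benchmark = 6.93% − 9.4276% = -2.50%

-2.50%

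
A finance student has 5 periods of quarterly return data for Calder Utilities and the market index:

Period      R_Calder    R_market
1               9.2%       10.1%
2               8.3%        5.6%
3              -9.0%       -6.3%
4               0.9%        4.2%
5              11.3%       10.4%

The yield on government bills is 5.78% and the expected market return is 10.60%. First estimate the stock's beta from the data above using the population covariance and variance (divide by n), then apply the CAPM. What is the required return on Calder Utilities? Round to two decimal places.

11.50%

Mean R_i = (9.2 + 8.3 − 9.0 + 0.9 + 11.3) / 5 = 4.1400%
Mean R_m = (10.1 + 5.6 − 6.3 + 4.2 + 10.4) / 5 = 4.8000%
Σ(R_i − R̄_i)(R_m − R̄_m) = 218.0400  ⇒  Cov = 218.0400 / 5 = 43.6080
Σ(R_m − R̄_m)² = 183.6600  ⇒  Var(R_m) = 183.6600 / 5 = 36.7320
β = Cov / Var(R_m) = 43.6080 / 36.7320 = 1.1872
MRP = 10.60% − 5.78% = 4.82%
E(R) = R_f + β × MRP = 5.78% + 1.1872 × 4.82% = 11.50%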